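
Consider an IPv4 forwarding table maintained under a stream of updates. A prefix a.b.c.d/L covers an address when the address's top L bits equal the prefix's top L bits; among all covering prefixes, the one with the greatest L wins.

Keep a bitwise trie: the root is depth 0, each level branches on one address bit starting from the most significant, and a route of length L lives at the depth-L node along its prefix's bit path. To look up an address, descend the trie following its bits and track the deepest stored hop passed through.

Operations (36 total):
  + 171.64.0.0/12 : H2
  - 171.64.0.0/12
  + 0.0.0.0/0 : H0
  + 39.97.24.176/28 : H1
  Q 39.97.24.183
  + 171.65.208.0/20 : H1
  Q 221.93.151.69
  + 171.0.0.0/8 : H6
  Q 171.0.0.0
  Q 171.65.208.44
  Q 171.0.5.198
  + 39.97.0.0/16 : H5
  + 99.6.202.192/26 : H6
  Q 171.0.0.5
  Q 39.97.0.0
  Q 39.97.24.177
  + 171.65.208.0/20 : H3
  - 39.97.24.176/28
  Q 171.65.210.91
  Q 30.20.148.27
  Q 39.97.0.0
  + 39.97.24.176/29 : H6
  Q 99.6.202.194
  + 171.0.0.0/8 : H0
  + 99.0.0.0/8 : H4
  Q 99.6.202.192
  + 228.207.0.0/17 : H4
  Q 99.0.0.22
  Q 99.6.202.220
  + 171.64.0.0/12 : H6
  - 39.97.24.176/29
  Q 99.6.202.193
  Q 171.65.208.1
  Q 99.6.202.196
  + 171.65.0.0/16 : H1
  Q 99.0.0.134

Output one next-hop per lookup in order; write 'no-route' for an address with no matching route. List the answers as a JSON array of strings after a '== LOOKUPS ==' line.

Process each operation:
  add 171.64.0.0/12 -> H2 at depth 12
  del 171.64.0.0/12 (clear depth 12)
  add 0.0.0.0/0 -> H0 at depth 0
  add 39.97.24.176/28 -> H1 at depth 28
  ? 39.97.24.183  path d0:H0→d1:-→d2:-→d3:-→d4:-→d5:-→d6:-→d7:-→d8:-→d9:-→d10:-→d11:-→d12:-→d13:-→d14:-→d15:-→d16:-→d17:-→d18:-→d19:-→d20:-→d21:-→d22:-→d23:-→d24:-→d25:-→d26:-→d27:-→d28:H1  best=H1
  add 171.65.208.0/20 -> H1 at depth 20
  ? 221.93.151.69  path d0:H0→d1:-  best=H0
  add 171.0.0.0/8 -> H6 at depth 8
  ? 171.0.0.0  path d0:H0→d1:-→d2:-→d3:-→d4:-→d5:-→d6:-→d7:-→d8:H6→d9:-  best=H6
  ? 171.65.208.44  path d0:H0→d1:-→d2:-→d3:-→d4:-→d5:-→d6:-→d7:-→d8:H6→d9:-→d10:-→d11:-→d12:-→d13:-→d14:-→d15:-→d16:-→d17:-→d18:-→d19:-→d20:H1  best=H1
  ? 171.0.5.198  path d0:H0→d1:-→d2:-→d3:-→d4:-→d5:-→d6:-→d7:-→d8:H6→d9:-  best=H6
  add 39.97.0.0/16 -> H5 at depth 16
  add 99.6.202.192/26 -> H6 at depth 26
  ? 171.0.0.5  path d0:H0→d1:-→d2:-→d3:-→d4:-→d5:-→d6:-→d7:-→d8:H6→d9:-  best=H6
  ? 39.97.0.0  path d0:H0→d1:-→d2:-→d3:-→d4:-→d5:-→d6:-→d7:-→d8:-→d9:-→d10:-→d11:-→d12:-→d13:-→d14:-→d15:-→d16:H5→d17:-→d18:-→d19:-  best=H5
  ? 39.97.24.177  path d0:H0→d1:-→d2:-→d3:-→d4:-→d5:-→d6:-→d7:-→d8:-→d9:-→d10:-→d11:-→d12:-→d13:-→d14:-→d15:-→d16:H5→d17:-→d18:-→d19:-→d20:-→d21:-→d22:-→d23:-→d24:-→d25:-→d26:-→d27:-→d28:H1  best=H1
  add 171.65.208.0/20 -> H3 at depth 20
  del 39.97.24.176/28 (clear depth 28)
  ? 171.65.210.91  path d0:H0→d1:-→d2:-→d3:-→d4:-→d5:-→d6:-→d7:-→d8:H6→d9:-→d10:-→d11:-→d12:-→d13:-→d14:-→d15:-→d16:-→d17:-→d18:-→d19:-→d20:H3  best=H3
  ? 30.20.148.27  path d0:H0→d1:-→d2:-  best=H0
  ? 39.97.0.0  path d0:H0→d1:-→d2:-→d3:-→d4:-→d5:-→d6:-→d7:-→d8:-→d9:-→d10:-→d11:-→d12:-→d13:-→d14:-→d15:-→d16:H5→d17:-→d18:-→d19:-  best=H5
  add 39.97.24.176/29 -> H6 at depth 29
  ? 99.6.202.194  path d0:H0→d1:-→d2:-→d3:-→d4:-→d5:-→d6:-→d7:-→d8:-→d9:-→d10:-→d11:-→d12:-→d13:-→d14:-→d15:-→d16:-→d17:-→d18:-→d19:-→d20:-→d21:-→d22:-→d23:-→d24:-→d25:-→d26:H6  best=H6
  add 171.0.0.0/8 -> H0 at depth 8
  add 99.0.0.0/8 -> H4 at depth 8
  ? 99.6.202.192  path d0:H0→d1:-→d2:-→d3:-→d4:-→d5:-→d6:-→d7:-→d8:H4→d9:-→d10:-→d11:-→d12:-→d13:-→d14:-→d15:-→d16:-→d17:-→d18:-→d19:-→d20:-→d21:-→d22:-→d23:-→d24:-→d25:-→d26:H6  best=H6
  add 228.207.0.0/17 -> H4 at depth 17
  ? 99.0.0.22  path d0:H0→d1:-→d2:-→d3:-→d4:-→d5:-→d6:-→d7:-→d8:H4→d9:-→d10:-→d11:-→d12:-→d13:-  best=H4
  ? 99.6.202.220  path d0:H0→d1:-→d2:-→d3:-→d4:-→d5:-→d6:-→d7:-→d8:H4→d9:-→d10:-→d11:-→d12:-→d13:-→d14:-→d15:-→d16:-→d17:-→d18:-→d19:-→d20:-→d21:-→d22:-→d23:-→d24:-→d25:-→d26:H6  best=H6
  add 171.64.0.0/12 -> H6 at depth 12
  del 39.97.24.176/29 (clear depth 29)
  ? 99.6.202.193  path d0:H0→d1:-→d2:-→d3:-→d4:-→d5:-→d6:-→d7:-→d8:H4→d9:-→d10:-→d11:-→d12:-→d13:-→d14:-→d15:-→d16:-→d17:-→d18:-→d19:-→d20:-→d21:-→d22:-→d23:-→d24:-→d25:-→d26:H6  best=H6
  ? 171.65.208.1  path d0:H0→d1:-→d2:-→d3:-→d4:-→d5:-→d6:-→d7:-→d8:H0→d9:-→d10:-→d11:-→d12:H6→d13:-→d14:-→d15:-→d16:-→d17:-→d18:-→d19:-→d20:H3  best=H3
  ? 99.6.202.196  path d0:H0→d1:-→d2:-→d3:-→d4:-→d5:-→d6:-→d7:-→d8:H4→d9:-→d10:-→d11:-→d12:-→d13:-→d14:-→d15:-→d16:-→d17:-→d18:-→d19:-→d20:-→d21:-→d22:-→d23:-→d24:-→d25:-→d26:H6  best=H6
  add 171.65.0.0/16 -> H1 at depth 16
  ? 99.0.0.134  path d0:H0→d1:-→d2:-→d3:-→d4:-→d5:-→d6:-→d7:-→d8:H4→d9:-→d10:-→d11:-→d12:-→d13:-  best=H4

== LOOKUPS ==
["H1","H0","H6","H1","H6","H6","H5","H1","H3","H0","H5","H6","H6","H4","H6","H6","H3","H6","H4"]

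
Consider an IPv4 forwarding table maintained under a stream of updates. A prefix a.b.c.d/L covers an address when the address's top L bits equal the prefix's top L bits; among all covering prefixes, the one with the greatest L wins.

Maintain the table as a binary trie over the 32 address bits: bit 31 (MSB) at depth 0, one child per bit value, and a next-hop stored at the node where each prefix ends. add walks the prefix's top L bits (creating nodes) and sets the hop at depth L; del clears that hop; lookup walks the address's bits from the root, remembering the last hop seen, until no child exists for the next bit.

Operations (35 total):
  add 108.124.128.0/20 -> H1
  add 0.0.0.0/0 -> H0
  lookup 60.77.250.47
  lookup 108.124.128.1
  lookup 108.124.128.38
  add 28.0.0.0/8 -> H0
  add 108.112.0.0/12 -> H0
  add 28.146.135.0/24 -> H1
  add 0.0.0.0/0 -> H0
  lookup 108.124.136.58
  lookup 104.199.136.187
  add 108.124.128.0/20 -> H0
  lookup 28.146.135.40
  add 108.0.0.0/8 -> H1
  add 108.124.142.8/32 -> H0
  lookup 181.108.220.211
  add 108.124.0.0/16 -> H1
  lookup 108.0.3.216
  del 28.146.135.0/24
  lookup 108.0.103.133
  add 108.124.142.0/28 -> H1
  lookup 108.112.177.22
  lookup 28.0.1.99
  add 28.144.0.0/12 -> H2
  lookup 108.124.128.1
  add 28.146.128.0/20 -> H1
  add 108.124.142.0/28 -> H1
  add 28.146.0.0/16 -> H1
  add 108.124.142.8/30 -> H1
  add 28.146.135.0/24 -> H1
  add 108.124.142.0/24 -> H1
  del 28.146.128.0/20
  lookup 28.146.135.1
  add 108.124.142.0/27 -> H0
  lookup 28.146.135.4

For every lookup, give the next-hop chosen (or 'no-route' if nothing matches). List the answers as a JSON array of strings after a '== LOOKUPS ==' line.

Trace:
  + 108.124.128.0/20 (H1) depth=20
  + 0.0.0.0/0 (H0) depth=0
  Q 60.77.250.47: descend 0 ; hops seen [H0] ; pick H0
  Q 108.124.128.1: descend 01101100011111001000 ; hops seen [H0,H1] ; pick H1
  Q 108.124.128.38: descend 01101100011111001000 ; hops seen [H0,H1] ; pick H1
  + 28.0.0.0/8 (H0) depth=8
  + 108.112.0.0/12 (H0) depth=12
  + 28.146.135.0/24 (H1) depth=24
  + 0.0.0.0/0 (H0) depth=0
  Q 108.124.136.58: descend 01101100011111001000 ; hops seen [H0,H0,H1] ; pick H1
  Q 104.199.136.187: descend 01101 ; hops seen [H0] ; pick H0
  + 108.124.128.0/20 (H0) depth=20
  Q 28.146.135.40: descend 000111001001001010000111 ; hops seen [H0,H0,H1] ; pick H1
  + 108.0.0.0/8 (H1) depth=8
  + 108.124.142.8/32 (H0) depth=32
  Q 181.108.220.211: descend ε ; hops seen [H0] ; pick H0
  + 108.124.0.0/16 (H1) depth=16
  Q 108.0.3.216: descend 011011000 ; hops seen [H0,H1] ; pick H1
  - 28.146.135.0/24 clear@24
  Q 108.0.103.133: descend 011011000 ; hops seen [H0,H1] ; pick H1
  + 108.124.142.0/28 (H1) depth=28
  Q 108.112.177.22: descend 011011000111 ; hops seen [H0,H1,H0] ; pick H0
  Q 28.0.1.99: descend 00011100 ; hops seen [H0,H0] ; pick H0
  + 28.144.0.0/12 (H2) depth=12
  Q 108.124.128.1: descend 01101100011111001000 ; hops seen [H0,H1,H0,H1,H0] ; pick H0
  + 28.146.128.0/20 (H1) depth=20
  + 108.124.142.0/28 (H1) depth=28
  + 28.146.0.0/16 (H1) depth=16
  + 108.124.142.8/30 (H1) depth=30
  + 28.146.135.0/24 (H1) depth=24
  + 108.124.142.0/24 (H1) depth=24
  - 28.146.128.0/20 clear@20
  Q 28.146.135.1: descend 000111001001001010000111 ; hops seen [H0,H0,H2,H1,H1] ; pick H1
  + 108.124.142.0/27 (H0) depth=27
  Q 28.146.135.4: descend 000111001001001010000111 ; hops seen [H0,H0,H2,H1,H1] ; pick H1

== LOOKUPS ==
["H0","H1","H1","H1","H0","H1","H0","H1","H1","H0","H0","H0","H1","H1"]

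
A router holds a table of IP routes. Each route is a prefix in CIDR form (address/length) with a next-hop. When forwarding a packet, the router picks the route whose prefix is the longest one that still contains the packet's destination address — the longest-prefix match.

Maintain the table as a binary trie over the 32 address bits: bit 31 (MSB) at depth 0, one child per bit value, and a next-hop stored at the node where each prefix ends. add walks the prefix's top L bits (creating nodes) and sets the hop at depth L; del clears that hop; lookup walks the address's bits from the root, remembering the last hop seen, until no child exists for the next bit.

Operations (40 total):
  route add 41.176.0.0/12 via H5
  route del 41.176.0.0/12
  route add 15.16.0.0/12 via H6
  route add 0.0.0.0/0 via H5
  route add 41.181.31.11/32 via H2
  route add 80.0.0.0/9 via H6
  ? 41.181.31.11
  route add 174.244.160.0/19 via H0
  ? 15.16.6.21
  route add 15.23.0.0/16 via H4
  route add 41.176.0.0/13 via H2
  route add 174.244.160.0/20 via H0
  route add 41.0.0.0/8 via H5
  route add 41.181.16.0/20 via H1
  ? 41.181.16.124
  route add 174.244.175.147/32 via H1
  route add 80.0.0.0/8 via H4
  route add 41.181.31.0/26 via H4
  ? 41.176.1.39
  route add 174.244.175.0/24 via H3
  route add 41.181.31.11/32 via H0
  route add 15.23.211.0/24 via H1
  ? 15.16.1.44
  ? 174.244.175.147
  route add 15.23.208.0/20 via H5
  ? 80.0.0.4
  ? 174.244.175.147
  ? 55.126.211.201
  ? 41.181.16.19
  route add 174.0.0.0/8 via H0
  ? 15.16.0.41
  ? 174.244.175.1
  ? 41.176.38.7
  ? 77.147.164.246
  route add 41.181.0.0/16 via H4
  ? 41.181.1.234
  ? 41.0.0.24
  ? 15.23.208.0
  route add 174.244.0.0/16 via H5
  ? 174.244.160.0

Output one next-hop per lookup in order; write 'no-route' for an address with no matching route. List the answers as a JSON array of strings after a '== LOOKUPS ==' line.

Trace:
  + 41.176.0.0/12 (H5) depth=12
  - 41.176.0.0/12 clear@12
  + 15.16.0.0/12 (H6) depth=12
  + 0.0.0.0/0 (H5) depth=0
  + 41.181.31.11/32 (H2) depth=32
  + 80.0.0.0/9 (H6) depth=9
  lookup 41.181.31.11: bits 00101001101101010001111100001011 walk d0:H5→d1:-→d2:-→d3:-→d4:-→d5:-→d6:-→d7:-→d8:-→d9:-→d10:-→d11:-→d12:-→d13:-→d14:-→d15:-→d16:-→d17:-→d18:-→d19:-→d20:-→d21:-→d22:-→d23:-→d24:-→d25:-→d26:-→d27:-→d28:-→d29:-→d30:-→d31:-→d32:H2 -> H2
  + 174.244.160.0/19 (H0) depth=19
  lookup 15.16.6.21: bits 000011110001 walk d0:H5→d1:-→d2:-→d3:-→d4:-→d5:-→d6:-→d7:-→d8:-→d9:-→d10:-→d11:-→d12:H6 -> H6
  + 15.23.0.0/16 (H4) depth=16
  + 41.176.0.0/13 (H2) depth=13
  + 174.244.160.0/20 (H0) depth=20
  + 41.0.0.0/8 (H5) depth=8
  + 41.181.16.0/20 (H1) depth=20
  lookup 41.181.16.124: bits 00101001101101010001 walk d0:H5→d1:-→d2:-→d3:-→d4:-→d5:-→d6:-→d7:-→d8:H5→d9:-→d10:-→d11:-→d12:-→d13:H2→d14:-→d15:-→d16:-→d17:-→d18:-→d19:-→d20:H1 -> H1
  + 174.244.175.147/32 (H1) depth=32
  + 80.0.0.0/8 (H4) depth=8
  + 41.181.31.0/26 (H4) depth=26
  lookup 41.176.1.39: bits 0010100110110 walk d0:H5→d1:-→d2:-→d3:-→d4:-→d5:-→d6:-→d7:-→d8:H5→d9:-→d10:-→d11:-→d12:-→d13:H2 -> H2
  + 174.244.175.0/24 (H3) depth=24
  + 41.181.31.11/32 (H0) depth=32
  + 15.23.211.0/24 (H1) depth=24
  lookup 15.16.1.44: bits 0000111100010 walk d0:H5→d1:-→d2:-→d3:-→d4:-→d5:-→d6:-→d7:-→d8:-→d9:-→d10:-→d11:-→d12:H6→d13:- -> H6
  lookup 174.244.175.147: bits 10101110111101001010111110010011 walk d0:H5→d1:-→d2:-→d3:-→d4:-→d5:-→d6:-→d7:-→d8:-→d9:-→d10:-→d11:-→d12:-→d13:-→d14:-→d15:-→d16:-→d17:-→d18:-→d19:H0→d20:H0→d21:-→d22:-→d23:-→d24:H3→d25:-→d26:-→d27:-→d28:-→d29:-→d30:-→d31:-→d32:H1 -> H1
  + 15.23.208.0/20 (H5) depth=20
  lookup 80.0.0.4: bits 010100000 walk d0:H5→d1:-→d2:-→d3:-→d4:-→d5:-→d6:-→d7:-→d8:H4→d9:H6 -> H6
  lookup 174.244.175.147: bits 10101110111101001010111110010011 walk d0:H5→d1:-→d2:-→d3:-→d4:-→d5:-→d6:-→d7:-→d8:-→d9:-→d10:-→d11:-→d12:-→d13:-→d14:-→d15:-→d16:-→d17:-→d18:-→d19:H0→d20:H0→d21:-→d22:-→d23:-→d24:H3→d25:-→d26:-→d27:-→d28:-→d29:-→d30:-→d31:-→d32:H1 -> H1
  lookup 55.126.211.201: bits 001 walk d0:H5→d1:-→d2:-→d3:- -> H5
  lookup 41.181.16.19: bits 00101001101101010001 walk d0:H5→d1:-→d2:-→d3:-→d4:-→d5:-→d6:-→d7:-→d8:H5→d9:-→d10:-→d11:-→d12:-→d13:H2→d14:-→d15:-→d16:-→d17:-→d18:-→d19:-→d20:H1 -> H1
  + 174.0.0.0/8 (H0) depth=8
  lookup 15.16.0.41: bits 0000111100010 walk d0:H5→d1:-→d2:-→d3:-→d4:-→d5:-→d6:-→d7:-→d8:-→d9:-→d10:-→d11:-→d12:H6→d13:- -> H6
  lookup 174.244.175.1: bits 101011101111010010101111 walk d0:H5→d1:-→d2:-→d3:-→d4:-→d5:-→d6:-→d7:-→d8:H0→d9:-→d10:-→d11:-→d12:-→d13:-→d14:-→d15:-→d16:-→d17:-→d18:-→d19:H0→d20:H0→d21:-→d22:-→d23:-→d24:H3 -> H3
  lookup 41.176.38.7: bits 0010100110110 walk d0:H5→d1:-→d2:-→d3:-→d4:-→d5:-→d6:-→d7:-→d8:H5→d9:-→d10:-→d11:-→d12:-→d13:H2 -> H2
  lookup 77.147.164.246: bits 010 walk d0:H5→d1:-→d2:-→d3:- -> H5
  + 41.181.0.0/16 (H4) depth=16
  lookup 41.181.1.234: bits 0010100110110101000 walk d0:H5→d1:-→d2:-→d3:-→d4:-→d5:-→d6:-→d7:-→d8:H5→d9:-→d10:-→d11:-→d12:-→d13:H2→d14:-→d15:-→d16:H4→d17:-→d18:-→d19:- -> H4
  lookup 41.0.0.24: bits 00101001 walk d0:H5→d1:-→d2:-→d3:-→d4:-→d5:-→d6:-→d7:-→d8:H5 -> H5
  lookup 15.23.208.0: bits 0000111100010111110100 walk d0:H5→d1:-→d2:-→d3:-→d4:-→d5:-→d6:-→d7:-→d8:-→d9:-→d10:-→d11:-→d12:H6→d13:-→d14:-→d15:-→d16:H4→d17:-→d18:-→d19:-→d20:H5→d21:-→d22:- -> H5
  + 174.244.0.0/16 (H5) depth=16
  lookup 174.244.160.0: bits 10101110111101001010 walk d0:H5→d1:-→d2:-→d3:-→d4:-→d5:-→d6:-→d7:-→d8:H0→d9:-→d10:-→d11:-→d12:-→d13:-→d14:-→d15:-→d16:H5→d17:-→d18:-→d19:H0→d20:H0 -> H0

== LOOKUPS ==
["H2","H6","H1","H2","H6","H1","H6","H1","H5","H1","H6","H3","H2","H5","H4","H5","H5","H0"]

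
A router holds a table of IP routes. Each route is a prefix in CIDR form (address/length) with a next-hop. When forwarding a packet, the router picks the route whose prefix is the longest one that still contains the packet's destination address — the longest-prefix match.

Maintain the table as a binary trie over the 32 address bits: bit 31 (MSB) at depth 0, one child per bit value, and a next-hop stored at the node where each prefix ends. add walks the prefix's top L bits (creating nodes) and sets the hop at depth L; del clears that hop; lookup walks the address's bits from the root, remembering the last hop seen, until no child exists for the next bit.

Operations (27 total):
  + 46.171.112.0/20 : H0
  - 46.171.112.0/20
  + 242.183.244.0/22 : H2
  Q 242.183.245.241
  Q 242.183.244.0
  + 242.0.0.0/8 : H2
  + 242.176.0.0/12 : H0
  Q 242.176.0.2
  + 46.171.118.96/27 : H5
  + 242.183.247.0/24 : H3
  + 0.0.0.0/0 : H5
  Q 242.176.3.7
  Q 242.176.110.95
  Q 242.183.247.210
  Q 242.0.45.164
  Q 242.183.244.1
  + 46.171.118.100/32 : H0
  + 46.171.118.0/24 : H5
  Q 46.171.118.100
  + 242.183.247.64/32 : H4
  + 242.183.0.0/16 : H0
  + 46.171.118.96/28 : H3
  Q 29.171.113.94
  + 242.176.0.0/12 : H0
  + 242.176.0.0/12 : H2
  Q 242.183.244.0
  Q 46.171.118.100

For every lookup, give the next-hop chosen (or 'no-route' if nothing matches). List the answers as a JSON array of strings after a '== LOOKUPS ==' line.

Apply in order:
  add 46.171.112.0/20 -> H0 at depth 20
  - 46.171.112.0/20 clear@20
  add 242.183.244.0/22 -> H2 at depth 22
  ? 242.183.245.241  path d0:-→d1:-→d2:-→d3:-→d4:-→d5:-→d6:-→d7:-→d8:-→d9:-→d10:-→d11:-→d12:-→d13:-→d14:-→d15:-→d16:-→d17:-→d18:-→d19:-→d20:-→d21:-→d22:H2  best=H2
  ? 242.183.244.0  path d0:-→d1:-→d2:-→d3:-→d4:-→d5:-→d6:-→d7:-→d8:-→d9:-→d10:-→d11:-→d12:-→d13:-→d14:-→d15:-→d16:-→d17:-→d18:-→d19:-→d20:-→d21:-→d22:H2  best=H2
  add 242.0.0.0/8 -> H2 at depth 8
  add 242.176.0.0/12 -> H0 at depth 12
  ? 242.176.0.2  path d0:-→d1:-→d2:-→d3:-→d4:-→d5:-→d6:-→d7:-→d8:H2→d9:-→d10:-→d11:-→d12:H0→d13:-  best=H0
  add 46.171.118.96/27 -> H5 at depth 27
  add 242.183.247.0/24 -> H3 at depth 24
  add 0.0.0.0/0 -> H5 at depth 0
  ? 242.176.3.7  path d0:H5→d1:-→d2:-→d3:-→d4:-→d5:-→d6:-→d7:-→d8:H2→d9:-→d10:-→d11:-→d12:H0→d13:-  best=H0
  ? 242.176.110.95  path d0:H5→d1:-→d2:-→d3:-→d4:-→d5:-→d6:-→d7:-→d8:H2→d9:-→d10:-→d11:-→d12:H0→d13:-  best=H0
  ? 242.183.247.210  path d0:H5→d1:-→d2:-→d3:-→d4:-→d5:-→d6:-→d7:-→d8:H2→d9:-→d10:-→d11:-→d12:H0→d13:-→d14:-→d15:-→d16:-→d17:-→d18:-→d19:-→d20:-→d21:-→d22:H2→d23:-→d24:H3  best=H3
  ? 242.0.45.164  path d0:H5→d1:-→d2:-→d3:-→d4:-→d5:-→d6:-→d7:-→d8:H2  best=H2
  ? 242.183.244.1  path d0:H5→d1:-→d2:-→d3:-→d4:-→d5:-→d6:-→d7:-→d8:H2→d9:-→d10:-→d11:-→d12:H0→d13:-→d14:-→d15:-→d16:-→d17:-→d18:-→d19:-→d20:-→d21:-→d22:H2  best=H2
  add 46.171.118.100/32 -> H0 at depth 32
  add 46.171.118.0/24 -> H5 at depth 24
  ? 46.171.118.100  path d0:H5→d1:-→d2:-→d3:-→d4:-→d5:-→d6:-→d7:-→d8:-→d9:-→d10:-→d11:-→d12:-→d13:-→d14:-→d15:-→d16:-→d17:-→d18:-→d19:-→d20:-→d21:-→d22:-→d23:-→d24:H5→d25:-→d26:-→d27:H5→d28:-→d29:-→d30:-→d31:-→d32:H0  best=H0
  add 242.183.247.64/32 -> H4 at depth 32
  add 242.183.0.0/16 -> H0 at depth 16
  add 46.171.118.96/28 -> H3 at depth 28
  ? 29.171.113.94  path d0:H5→d1:-→d2:-  best=H5
  add 242.176.0.0/12 -> H0 at depth 12
  add 242.176.0.0/12 -> H2 at depth 12
  ? 242.183.244.0  path d0:H5→d1:-→d2:-→d3:-→d4:-→d5:-→d6:-→d7:-→d8:H2→d9:-→d10:-→d11:-→d12:H2→d13:-→d14:-→d15:-→d16:H0→d17:-→d18:-→d19:-→d20:-→d21:-→d22:H2  best=H2
  ? 46.171.118.100  path d0:H5→d1:-→d2:-→d3:-→d4:-→d5:-→d6:-→d7:-→d8:-→d9:-→d10:-→d11:-→d12:-→d13:-→d14:-→d15:-→d16:-→d17:-→d18:-→d19:-→d20:-→d21:-→d22:-→d23:-→d24:H5→d25:-→d26:-→d27:H5→d28:H3→d29:-→d30:-→d31:-→d32:H0  best=H0

== LOOKUPS ==
["H2","H2","H0","H0","H0","H3","H2","H2","H0","H5","H2","H0"]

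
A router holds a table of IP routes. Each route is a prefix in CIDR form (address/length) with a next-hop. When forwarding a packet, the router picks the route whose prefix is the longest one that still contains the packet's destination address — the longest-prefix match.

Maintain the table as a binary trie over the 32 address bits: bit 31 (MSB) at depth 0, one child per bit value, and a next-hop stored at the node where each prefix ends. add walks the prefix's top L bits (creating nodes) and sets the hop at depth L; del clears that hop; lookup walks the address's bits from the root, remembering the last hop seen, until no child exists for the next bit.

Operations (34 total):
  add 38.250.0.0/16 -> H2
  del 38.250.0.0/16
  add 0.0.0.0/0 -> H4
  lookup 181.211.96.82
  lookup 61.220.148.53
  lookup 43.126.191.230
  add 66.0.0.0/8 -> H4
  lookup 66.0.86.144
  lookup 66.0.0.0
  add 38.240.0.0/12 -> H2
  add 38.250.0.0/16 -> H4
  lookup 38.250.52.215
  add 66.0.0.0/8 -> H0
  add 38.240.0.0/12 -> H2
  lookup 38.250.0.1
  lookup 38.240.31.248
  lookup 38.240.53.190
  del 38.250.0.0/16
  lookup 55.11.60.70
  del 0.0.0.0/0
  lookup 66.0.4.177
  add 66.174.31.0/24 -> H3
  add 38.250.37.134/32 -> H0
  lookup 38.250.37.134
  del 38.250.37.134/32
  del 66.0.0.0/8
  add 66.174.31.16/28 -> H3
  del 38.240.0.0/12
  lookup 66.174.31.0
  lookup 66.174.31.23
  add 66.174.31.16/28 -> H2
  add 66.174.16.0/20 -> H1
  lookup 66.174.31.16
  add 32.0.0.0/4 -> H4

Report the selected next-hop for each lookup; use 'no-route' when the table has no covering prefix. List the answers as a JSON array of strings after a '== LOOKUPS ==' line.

Apply in order:
  add 38.250.0.0/16 -> H2 at depth 16
  del 38.250.0.0/16 (clear depth 16)
  add 0.0.0.0/0 -> H4 at depth 0
  Q 181.211.96.82: descend ε ; hops seen [H4] ; pick H4
  Q 61.220.148.53: descend 001 ; hops seen [H4] ; pick H4
  Q 43.126.191.230: descend 0010 ; hops seen [H4] ; pick H4
  add 66.0.0.0/8 -> H4 at depth 8
  Q 66.0.86.144: descend 01000010 ; hops seen [H4,H4] ; pick H4
  Q 66.0.0.0: descend 01000010 ; hops seen [H4,H4] ; pick H4
  add 38.240.0.0/12 -> H2 at depth 12
  add 38.250.0.0/16 -> H4 at depth 16
  Q 38.250.52.215: descend 0010011011111010 ; hops seen [H4,H2,H4] ; pick H4
  add 66.0.0.0/8 -> H0 at depth 8
  add 38.240.0.0/12 -> H2 at depth 12
  Q 38.250.0.1: descend 0010011011111010 ; hops seen [H4,H2,H4] ; pick H4
  Q 38.240.31.248: descend 001001101111 ; hops seen [H4,H2] ; pick H2
  Q 38.240.53.190: descend 001001101111 ; hops seen [H4,H2] ; pick H2
  del 38.250.0.0/16 (clear depth 16)
  Q 55.11.60.70: descend 001 ; hops seen [H4] ; pick H4
  del 0.0.0.0/0 (clear depth 0)
  Q 66.0.4.177: descend 01000010 ; hops seen [H0] ; pick H0
  add 66.174.31.0/24 -> H3 at depth 24
  add 38.250.37.134/32 -> H0 at depth 32
  Q 38.250.37.134: descend 00100110111110100010010110000110 ; hops seen [H2,H0] ; pick H0
  del 38.250.37.134/32 (clear depth 32)
  del 66.0.0.0/8 (clear depth 8)
  add 66.174.31.16/28 -> H3 at depth 28
  del 38.240.0.0/12 (clear depth 12)
  Q 66.174.31.0: descend 010000101010111000011111000 ; hops seen [H3] ; pick H3
  Q 66.174.31.23: descend 0100001010101110000111110001 ; hops seen [H3,H3] ; pick H3
  add 66.174.31.16/28 -> H2 at depth 28
  add 66.174.16.0/20 -> H1 at depth 20
  Q 66.174.31.16: descend 0100001010101110000111110001 ; hops seen [H1,H3,H2] ; pick H2
  add 32.0.0.0/4 -> H4 at depth 4

== LOOKUPS ==
["H4","H4","H4","H4","H4","H4","H4","H2","H2","H4","H0","H0","H3","H3","H2"]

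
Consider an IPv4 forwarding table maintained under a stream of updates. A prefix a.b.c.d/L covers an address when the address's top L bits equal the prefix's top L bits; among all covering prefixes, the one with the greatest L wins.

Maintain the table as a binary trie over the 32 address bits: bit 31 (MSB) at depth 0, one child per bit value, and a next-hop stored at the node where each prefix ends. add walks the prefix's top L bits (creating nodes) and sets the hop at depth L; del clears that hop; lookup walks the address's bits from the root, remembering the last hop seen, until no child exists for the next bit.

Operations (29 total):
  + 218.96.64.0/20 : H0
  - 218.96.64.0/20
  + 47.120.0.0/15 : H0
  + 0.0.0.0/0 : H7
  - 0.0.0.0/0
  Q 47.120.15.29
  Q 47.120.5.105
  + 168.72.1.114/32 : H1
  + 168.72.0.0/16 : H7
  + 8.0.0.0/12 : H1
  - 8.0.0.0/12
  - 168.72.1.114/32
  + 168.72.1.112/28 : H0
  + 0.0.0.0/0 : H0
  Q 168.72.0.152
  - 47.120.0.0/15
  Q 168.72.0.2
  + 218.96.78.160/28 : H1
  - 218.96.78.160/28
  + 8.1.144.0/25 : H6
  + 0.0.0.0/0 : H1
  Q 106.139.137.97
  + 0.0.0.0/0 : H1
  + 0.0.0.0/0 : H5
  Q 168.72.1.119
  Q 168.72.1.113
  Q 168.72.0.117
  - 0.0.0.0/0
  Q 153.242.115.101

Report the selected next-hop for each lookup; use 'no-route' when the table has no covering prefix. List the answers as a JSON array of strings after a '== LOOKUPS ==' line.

Process each operation:
  + 218.96.64.0/20 (H0) depth=20
  del 218.96.64.0/20 (clear depth 20)
  + 47.120.0.0/15 (H0) depth=15
  + 0.0.0.0/0 (H7) depth=0
  del 0.0.0.0/0 (clear depth 0)
  Q 47.120.15.29: descend 001011110111100 ; hops seen [H0] ; pick H0
  Q 47.120.5.105: descend 001011110111100 ; hops seen [H0] ; pick H0
  + 168.72.1.114/32 (H1) depth=32
  + 168.72.0.0/16 (H7) depth=16
  + 8.0.0.0/12 (H1) depth=12
  del 8.0.0.0/12 (clear depth 12)
  del 168.72.1.114/32 (clear depth 32)
  + 168.72.1.112/28 (H0) depth=28
  + 0.0.0.0/0 (H0) depth=0
  Q 168.72.0.152: descend 10101000010010000000000 ; hops seen [H0,H7] ; pick H7
  del 47.120.0.0/15 (clear depth 15)
  Q 168.72.0.2: descend 10101000010010000000000 ; hops seen [H0,H7] ; pick H7
  + 218.96.78.160/28 (H1) depth=28
  del 218.96.78.160/28 (clear depth 28)
  + 8.1.144.0/25 (H6) depth=25
  + 0.0.0.0/0 (H1) depth=0
  Q 106.139.137.97: descend 0 ; hops seen [H1] ; pick H1
  + 0.0.0.0/0 (H1) depth=0
  + 0.0.0.0/0 (H5) depth=0
  Q 168.72.1.119: descend 10101000010010000000000101110 ; hops seen [H5,H7,H0] ; pick H0
  Q 168.72.1.113: descend 101010000100100000000001011100 ; hops seen [H5,H7,H0] ; pick H0
  Q 168.72.0.117: descend 10101000010010000000000 ; hops seen [H5,H7] ; pick H7
  del 0.0.0.0/0 (clear depth 0)
  Q 153.242.115.101: descend 10 ; hops seen [∅] ; pick no-route

== LOOKUPS ==
["H0","H0","H7","H7","H1","H0","H0","H7","no-route"]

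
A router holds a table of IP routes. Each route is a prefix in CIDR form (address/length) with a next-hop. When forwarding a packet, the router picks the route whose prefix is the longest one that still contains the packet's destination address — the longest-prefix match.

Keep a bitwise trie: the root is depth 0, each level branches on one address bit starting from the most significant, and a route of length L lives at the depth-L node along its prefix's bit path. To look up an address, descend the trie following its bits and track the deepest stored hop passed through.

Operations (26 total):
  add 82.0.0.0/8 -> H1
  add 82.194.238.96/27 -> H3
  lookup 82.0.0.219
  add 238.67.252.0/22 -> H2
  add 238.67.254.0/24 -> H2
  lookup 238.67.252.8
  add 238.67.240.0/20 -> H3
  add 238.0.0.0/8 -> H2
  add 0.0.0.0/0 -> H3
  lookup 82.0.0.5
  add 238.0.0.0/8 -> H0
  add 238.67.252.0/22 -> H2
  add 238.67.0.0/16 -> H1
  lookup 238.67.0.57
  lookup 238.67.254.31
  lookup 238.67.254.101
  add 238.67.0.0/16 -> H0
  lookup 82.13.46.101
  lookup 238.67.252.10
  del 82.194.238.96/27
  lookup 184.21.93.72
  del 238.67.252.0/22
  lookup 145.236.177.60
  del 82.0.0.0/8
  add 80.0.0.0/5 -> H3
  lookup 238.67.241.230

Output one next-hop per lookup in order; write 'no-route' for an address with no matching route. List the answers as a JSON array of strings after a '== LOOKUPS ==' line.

Process each operation:
  + 82.0.0.0/8 (H1) depth=8
  + 82.194.238.96/27 (H3) depth=27
  ? 82.0.0.219  path d0:-→d1:-→d2:-→d3:-→d4:-→d5:-→d6:-→d7:-→d8:H1  best=H1
  + 238.67.252.0/22 (H2) depth=22
  + 238.67.254.0/24 (H2) depth=24
  ? 238.67.252.8  path d0:-→d1:-→d2:-→d3:-→d4:-→d5:-→d6:-→d7:-→d8:-→d9:-→d10:-→d11:-→d12:-→d13:-→d14:-→d15:-→d16:-→d17:-→d18:-→d19:-→d20:-→d21:-→d22:H2  best=H2
  + 238.67.240.0/20 (H3) depth=20
  + 238.0.0.0/8 (H2) depth=8
  + 0.0.0.0/0 (H3) depth=0
  ? 82.0.0.5  path d0:H3→d1:-→d2:-→d3:-→d4:-→d5:-→d6:-→d7:-→d8:H1  best=H1
  + 238.0.0.0/8 (H0) depth=8
  + 238.67.252.0/22 (H2) depth=22
  + 238.67.0.0/16 (H1) depth=16
  ? 238.67.0.57  path d0:H3→d1:-→d2:-→d3:-→d4:-→d5:-→d6:-→d7:-→d8:H0→d9:-→d10:-→d11:-→d12:-→d13:-→d14:-→d15:-→d16:H1  best=H1
  ? 238.67.254.31  path d0:H3→d1:-→d2:-→d3:-→d4:-→d5:-→d6:-→d7:-→d8:H0→d9:-→d10:-→d11:-→d12:-→d13:-→d14:-→d15:-→d16:H1→d17:-→d18:-→d19:-→d20:H3→d21:-→d22:H2→d23:-→d24:H2  best=H2
  ? 238.67.254.101  path d0:H3→d1:-→d2:-→d3:-→d4:-→d5:-→d6:-→d7:-→d8:H0→d9:-→d10:-→d11:-→d12:-→d13:-→d14:-→d15:-→d16:H1→d17:-→d18:-→d19:-→d20:H3→d21:-→d22:H2→d23:-→d24:H2  best=H2
  + 238.67.0.0/16 (H0) depth=16
  ? 82.13.46.101  path d0:H3→d1:-→d2:-→d3:-→d4:-→d5:-→d6:-→d7:-→d8:H1  best=H1
  ? 238.67.252.10  path d0:H3→d1:-→d2:-→d3:-→d4:-→d5:-→d6:-→d7:-→d8:H0→d9:-→d10:-→d11:-→d12:-→d13:-→d14:-→d15:-→d16:H0→d17:-→d18:-→d19:-→d20:H3→d21:-→d22:H2  best=H2
  - 82.194.238.96/27 clear@27
  ? 184.21.93.72  path d0:H3→d1:-  best=H3
  - 238.67.252.0/22 clear@22
  ? 145.236.177.60  path d0:H3→d1:-  best=H3
  - 82.0.0.0/8 clear@8
  + 80.0.0.0/5 (H3) depth=5
  ? 238.67.241.230  path d0:H3→d1:-→d2:-→d3:-→d4:-→d5:-→d6:-→d7:-→d8:H0→d9:-→d10:-→d11:-→d12:-→d13:-→d14:-→d15:-→d16:H0→d17:-→d18:-→d19:-→d20:H3  best=H3

== LOOKUPS ==
["H1","H2","H1","H1","H2","H2","H1","H2","H3","H3","H3"]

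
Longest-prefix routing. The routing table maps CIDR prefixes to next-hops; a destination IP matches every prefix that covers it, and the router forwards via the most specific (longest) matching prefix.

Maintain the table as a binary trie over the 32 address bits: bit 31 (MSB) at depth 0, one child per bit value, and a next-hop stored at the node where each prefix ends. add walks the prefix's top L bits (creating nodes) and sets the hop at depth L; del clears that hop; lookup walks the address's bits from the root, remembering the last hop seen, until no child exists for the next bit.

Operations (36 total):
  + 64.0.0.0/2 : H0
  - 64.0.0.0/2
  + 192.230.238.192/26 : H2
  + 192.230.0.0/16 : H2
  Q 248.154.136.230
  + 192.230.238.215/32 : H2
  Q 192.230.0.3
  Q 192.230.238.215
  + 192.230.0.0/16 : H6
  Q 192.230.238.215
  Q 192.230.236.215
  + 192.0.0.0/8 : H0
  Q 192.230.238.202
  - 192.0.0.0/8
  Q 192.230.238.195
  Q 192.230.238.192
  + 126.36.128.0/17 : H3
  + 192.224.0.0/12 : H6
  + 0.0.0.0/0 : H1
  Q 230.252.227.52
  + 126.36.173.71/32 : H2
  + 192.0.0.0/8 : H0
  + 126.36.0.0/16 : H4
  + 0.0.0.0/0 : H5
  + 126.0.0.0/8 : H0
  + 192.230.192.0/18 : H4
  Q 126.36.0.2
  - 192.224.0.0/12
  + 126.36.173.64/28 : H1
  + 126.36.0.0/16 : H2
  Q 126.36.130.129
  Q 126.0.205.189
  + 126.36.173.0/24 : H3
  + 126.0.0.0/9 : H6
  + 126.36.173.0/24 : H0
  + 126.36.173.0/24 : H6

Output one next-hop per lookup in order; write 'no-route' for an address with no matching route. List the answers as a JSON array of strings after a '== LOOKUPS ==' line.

Trace:
  add 64.0.0.0/2 -> H0 at depth 2
  del 64.0.0.0/2 (clear depth 2)
  add 192.230.238.192/26 -> H2 at depth 26
  add 192.230.0.0/16 -> H2 at depth 16
  ? 248.154.136.230  path d0:-→d1:-→d2:-  best=no-route
  add 192.230.238.215/32 -> H2 at depth 32
  ? 192.230.0.3  path d0:-→d1:-→d2:-→d3:-→d4:-→d5:-→d6:-→d7:-→d8:-→d9:-→d10:-→d11:-→d12:-→d13:-→d14:-→d15:-→d16:H2  best=H2
  ? 192.230.238.215  path d0:-→d1:-→d2:-→d3:-→d4:-→d5:-→d6:-→d7:-→d8:-→d9:-→d10:-→d11:-→d12:-→d13:-→d14:-→d15:-→d16:H2→d17:-→d18:-→d19:-→d20:-→d21:-→d22:-→d23:-→d24:-→d25:-→d26:H2→d27:-→d28:-→d29:-→d30:-→d31:-→d32:H2  best=H2
  add 192.230.0.0/16 -> H6 at depth 16
  ? 192.230.238.215  path d0:-→d1:-→d2:-→d3:-→d4:-→d5:-→d6:-→d7:-→d8:-→d9:-→d10:-→d11:-→d12:-→d13:-→d14:-→d15:-→d16:H6→d17:-→d18:-→d19:-→d20:-→d21:-→d22:-→d23:-→d24:-→d25:-→d26:H2→d27:-→d28:-→d29:-→d30:-→d31:-→d32:H2  best=H2
  ? 192.230.236.215  path d0:-→d1:-→d2:-→d3:-→d4:-→d5:-→d6:-→d7:-→d8:-→d9:-→d10:-→d11:-→d12:-→d13:-→d14:-→d15:-→d16:H6→d17:-→d18:-→d19:-→d20:-→d21:-→d22:-  best=H6
  add 192.0.0.0/8 -> H0 at depth 8
  ? 192.230.238.202  path d0:-→d1:-→d2:-→d3:-→d4:-→d5:-→d6:-→d7:-→d8:H0→d9:-→d10:-→d11:-→d12:-→d13:-→d14:-→d15:-→d16:H6→d17:-→d18:-→d19:-→d20:-→d21:-→d22:-→d23:-→d24:-→d25:-→d26:H2→d27:-  best=H2
  del 192.0.0.0/8 (clear depth 8)
  ? 192.230.238.195  path d0:-→d1:-→d2:-→d3:-→d4:-→d5:-→d6:-→d7:-→d8:-→d9:-→d10:-→d11:-→d12:-→d13:-→d14:-→d15:-→d16:H6→d17:-→d18:-→d19:-→d20:-→d21:-→d22:-→d23:-→d24:-→d25:-→d26:H2→d27:-  best=H2
  ? 192.230.238.192  path d0:-→d1:-→d2:-→d3:-→d4:-→d5:-→d6:-→d7:-→d8:-→d9:-→d10:-→d11:-→d12:-→d13:-→d14:-→d15:-→d16:H6→d17:-→d18:-→d19:-→d20:-→d21:-→d22:-→d23:-→d24:-→d25:-→d26:H2→d27:-  best=H2
  add 126.36.128.0/17 -> H3 at depth 17
  add 192.224.0.0/12 -> H6 at depth 12
  add 0.0.0.0/0 -> H1 at depth 0
  ? 230.252.227.52  path d0:H1→d1:-→d2:-  best=H1
  add 126.36.173.71/32 -> H2 at depth 32
  add 192.0.0.0/8 -> H0 at depth 8
  add 126.36.0.0/16 -> H4 at depth 16
  add 0.0.0.0/0 -> H5 at depth 0
  add 126.0.0.0/8 -> H0 at depth 8
  add 192.230.192.0/18 -> H4 at depth 18
  ? 126.36.0.2  path d0:H5→d1:-→d2:-→d3:-→d4:-→d5:-→d6:-→d7:-→d8:H0→d9:-→d10:-→d11:-→d12:-→d13:-→d14:-→d15:-→d16:H4  best=H4
  del 192.224.0.0/12 (clear depth 12)
  add 126.36.173.64/28 -> H1 at depth 28
  add 126.36.0.0/16 -> H2 at depth 16
  ? 126.36.130.129  path d0:H5→d1:-→d2:-→d3:-→d4:-→d5:-→d6:-→d7:-→d8:H0→d9:-→d10:-→d11:-→d12:-→d13:-→d14:-→d15:-→d16:H2→d17:H3→d18:-  best=H3
  ? 126.0.205.189  path d0:H5→d1:-→d2:-→d3:-→d4:-→d5:-→d6:-→d7:-→d8:H0→d9:-→d10:-  best=H0
  add 126.36.173.0/24 -> H3 at depth 24
  add 126.0.0.0/9 -> H6 at depth 9
  add 126.36.173.0/24 -> H0 at depth 24
  add 126.36.173.0/24 -> H6 at depth 24

== LOOKUPS ==
["no-route","H2","H2","H2","H6","H2","H2","H2","H1","H4","H3","H0"]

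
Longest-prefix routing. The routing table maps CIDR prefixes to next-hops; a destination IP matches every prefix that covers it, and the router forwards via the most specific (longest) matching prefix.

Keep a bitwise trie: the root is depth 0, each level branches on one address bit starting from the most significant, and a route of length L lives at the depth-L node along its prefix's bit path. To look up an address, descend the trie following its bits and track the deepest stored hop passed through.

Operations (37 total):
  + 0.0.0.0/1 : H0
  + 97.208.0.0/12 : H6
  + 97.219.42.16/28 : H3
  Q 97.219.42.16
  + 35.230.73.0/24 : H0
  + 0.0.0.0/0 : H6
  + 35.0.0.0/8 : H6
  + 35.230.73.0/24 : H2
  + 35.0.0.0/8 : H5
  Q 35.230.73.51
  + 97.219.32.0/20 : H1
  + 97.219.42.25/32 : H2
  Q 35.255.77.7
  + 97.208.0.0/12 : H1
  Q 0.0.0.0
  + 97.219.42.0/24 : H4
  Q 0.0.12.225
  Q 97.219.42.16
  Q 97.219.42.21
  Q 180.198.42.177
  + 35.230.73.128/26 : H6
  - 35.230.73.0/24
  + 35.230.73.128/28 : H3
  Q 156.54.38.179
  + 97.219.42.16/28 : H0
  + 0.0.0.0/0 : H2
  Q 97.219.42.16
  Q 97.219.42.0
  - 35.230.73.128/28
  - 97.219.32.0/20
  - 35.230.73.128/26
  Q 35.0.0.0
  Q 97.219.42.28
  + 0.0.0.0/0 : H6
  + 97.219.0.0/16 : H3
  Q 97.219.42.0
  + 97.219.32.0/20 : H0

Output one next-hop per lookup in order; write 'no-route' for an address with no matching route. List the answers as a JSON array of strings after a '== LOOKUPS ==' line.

Trace:
  add 0.0.0.0/1 -> H0 at depth 1
  add 97.208.0.0/12 -> H6 at depth 12
  add 97.219.42.16/28 -> H3 at depth 28
  ? 97.219.42.16  path d0:-→d1:H0→d2:-→d3:-→d4:-→d5:-→d6:-→d7:-→d8:-→d9:-→d10:-→d11:-→d12:H6→d13:-→d14:-→d15:-→d16:-→d17:-→d18:-→d19:-→d20:-→d21:-→d22:-→d23:-→d24:-→d25:-→d26:-→d27:-→d28:H3  best=H3
  add 35.230.73.0/24 -> H0 at depth 24
  add 0.0.0.0/0 -> H6 at depth 0
  add 35.0.0.0/8 -> H6 at depth 8
  add 35.230.73.0/24 -> H2 at depth 24
  add 35.0.0.0/8 -> H5 at depth 8
  ? 35.230.73.51  path d0:H6→d1:H0→d2:-→d3:-→d4:-→d5:-→d6:-→d7:-→d8:H5→d9:-→d10:-→d11:-→d12:-→d13:-→d14:-→d15:-→d16:-→d17:-→d18:-→d19:-→d20:-→d21:-→d22:-→d23:-→d24:H2  best=H2
  add 97.219.32.0/20 -> H1 at depth 20
  add 97.219.42.25/32 -> H2 at depth 32
  ? 35.255.77.7  path d0:H6→d1:H0→d2:-→d3:-→d4:-→d5:-→d6:-→d7:-→d8:H5→d9:-→d10:-→d11:-  best=H5
  add 97.208.0.0/12 -> H1 at depth 12
  ? 0.0.0.0  path d0:H6→d1:H0→d2:-  best=H0
  add 97.219.42.0/24 -> H4 at depth 24
  ? 0.0.12.225  path d0:H6→d1:H0→d2:-  best=H0
  ? 97.219.42.16  path d0:H6→d1:H0→d2:-→d3:-→d4:-→d5:-→d6:-→d7:-→d8:-→d9:-→d10:-→d11:-→d12:H1→d13:-→d14:-→d15:-→d16:-→d17:-→d18:-→d19:-→d20:H1→d21:-→d22:-→d23:-→d24:H4→d25:-→d26:-→d27:-→d28:H3  best=H3
  ? 97.219.42.21  path d0:H6→d1:H0→d2:-→d3:-→d4:-→d5:-→d6:-→d7:-→d8:-→d9:-→d10:-→d11:-→d12:H1→d13:-→d14:-→d15:-→d16:-→d17:-→d18:-→d19:-→d20:H1→d21:-→d22:-→d23:-→d24:H4→d25:-→d26:-→d27:-→d28:H3  best=H3
  ? 180.198.42.177  path d0:H6  best=H6
  add 35.230.73.128/26 -> H6 at depth 26
  del 35.230.73.0/24 (clear depth 24)
  add 35.230.73.128/28 -> H3 at depth 28
  ? 156.54.38.179  path d0:H6  best=H6
  add 97.219.42.16/28 -> H0 at depth 28
  add 0.0.0.0/0 -> H2 at depth 0
  ? 97.219.42.16  path d0:H2→d1:H0→d2:-→d3:-→d4:-→d5:-→d6:-→d7:-→d8:-→d9:-→d10:-→d11:-→d12:H1→d13:-→d14:-→d15:-→d16:-→d17:-→d18:-→d19:-→d20:H1→d21:-→d22:-→d23:-→d24:H4→d25:-→d26:-→d27:-→d28:H0  best=H0
  ? 97.219.42.0  path d0:H2→d1:H0→d2:-→d3:-→d4:-→d5:-→d6:-→d7:-→d8:-→d9:-→d10:-→d11:-→d12:H1→d13:-→d14:-→d15:-→d16:-→d17:-→d18:-→d19:-→d20:H1→d21:-→d22:-→d23:-→d24:H4→d25:-→d26:-→d27:-  best=H4
  del 35.230.73.128/28 (clear depth 28)
  del 97.219.32.0/20 (clear depth 20)
  del 35.230.73.128/26 (clear depth 26)
  ? 35.0.0.0  path d0:H2→d1:H0→d2:-→d3:-→d4:-→d5:-→d6:-→d7:-→d8:H5  best=H5
  ? 97.219.42.28  path d0:H2→d1:H0→d2:-→d3:-→d4:-→d5:-→d6:-→d7:-→d8:-→d9:-→d10:-→d11:-→d12:H1→d13:-→d14:-→d15:-→d16:-→d17:-→d18:-→d19:-→d20:-→d21:-→d22:-→d23:-→d24:H4→d25:-→d26:-→d27:-→d28:H0→d29:-  best=H0
  add 0.0.0.0/0 -> H6 at depth 0
  add 97.219.0.0/16 -> H3 at depth 16
  ? 97.219.42.0  path d0:H6→d1:H0→d2:-→d3:-→d4:-→d5:-→d6:-→d7:-→d8:-→d9:-→d10:-→d11:-→d12:H1→d13:-→d14:-→d15:-→d16:H3→d17:-→d18:-→d19:-→d20:-→d21:-→d22:-→d23:-→d24:H4→d25:-→d26:-→d27:-  best=H4
  add 97.219.32.0/20 -> H0 at depth 20

== LOOKUPS ==
["H3","H2","H5","H0","H0","H3","H3","H6","H6","H0","H4","H5","H0","H4"]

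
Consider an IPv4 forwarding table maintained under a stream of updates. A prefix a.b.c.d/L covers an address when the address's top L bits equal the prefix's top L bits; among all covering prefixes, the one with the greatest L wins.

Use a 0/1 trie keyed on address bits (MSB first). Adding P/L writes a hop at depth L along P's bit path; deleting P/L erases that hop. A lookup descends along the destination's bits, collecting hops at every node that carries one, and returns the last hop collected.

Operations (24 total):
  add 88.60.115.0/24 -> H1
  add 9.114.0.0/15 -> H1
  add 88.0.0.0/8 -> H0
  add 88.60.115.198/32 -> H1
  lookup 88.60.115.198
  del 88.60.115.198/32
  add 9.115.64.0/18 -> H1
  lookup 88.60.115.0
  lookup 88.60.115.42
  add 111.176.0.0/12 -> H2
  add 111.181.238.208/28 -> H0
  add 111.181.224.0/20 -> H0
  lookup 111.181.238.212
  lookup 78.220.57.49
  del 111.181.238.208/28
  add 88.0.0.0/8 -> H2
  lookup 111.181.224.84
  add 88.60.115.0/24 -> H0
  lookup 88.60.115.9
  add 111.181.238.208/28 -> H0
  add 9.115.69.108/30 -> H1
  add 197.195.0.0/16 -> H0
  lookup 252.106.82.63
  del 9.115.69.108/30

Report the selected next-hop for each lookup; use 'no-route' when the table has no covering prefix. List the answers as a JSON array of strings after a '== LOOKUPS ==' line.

Trace:
  + 88.60.115.0/24 (H1) depth=24
  + 9.114.0.0/15 (H1) depth=15
  + 88.0.0.0/8 (H0) depth=8
  + 88.60.115.198/32 (H1) depth=32
  lookup 88.60.115.198: bits 01011000001111000111001111000110 walk d0:-→d1:-→d2:-→d3:-→d4:-→d5:-→d6:-→d7:-→d8:H0→d9:-→d10:-→d11:-→d12:-→d13:-→d14:-→d15:-→d16:-→d17:-→d18:-→d19:-→d20:-→d21:-→d22:-→d23:-→d24:H1→d25:-→d26:-→d27:-→d28:-→d29:-→d30:-→d31:-→d32:H1 -> H1
  del 88.60.115.198/32 (clear depth 32)
  + 9.115.64.0/18 (H1) depth=18
  lookup 88.60.115.0: bits 010110000011110001110011 walk d0:-→d1:-→d2:-→d3:-→d4:-→d5:-→d6:-→d7:-→d8:H0→d9:-→d10:-→d11:-→d12:-→d13:-→d14:-→d15:-→d16:-→d17:-→d18:-→d19:-→d20:-→d21:-→d22:-→d23:-→d24:H1 -> H1
  lookup 88.60.115.42: bits 010110000011110001110011 walk d0:-→d1:-→d2:-→d3:-→d4:-→d5:-→d6:-→d7:-→d8:H0→d9:-→d10:-→d11:-→d12:-→d13:-→d14:-→d15:-→d16:-→d17:-→d18:-→d19:-→d20:-→d21:-→d22:-→d23:-→d24:H1 -> H1
  + 111.176.0.0/12 (H2) depth=12
  + 111.181.238.208/28 (H0) depth=28
  + 111.181.224.0/20 (H0) depth=20
  lookup 111.181.238.212: bits 0110111110110101111011101101 walk d0:-→d1:-→d2:-→d3:-→d4:-→d5:-→d6:-→d7:-→d8:-→d9:-→d10:-→d11:-→d12:H2→d13:-→d14:-→d15:-→d16:-→d17:-→d18:-→d19:-→d20:H0→d21:-→d22:-→d23:-→d24:-→d25:-→d26:-→d27:-→d28:H0 -> H0
  lookup 78.220.57.49: bits 010 walk d0:-→d1:-→d2:-→d3:- -> no-route
  del 111.181.238.208/28 (clear depth 28)
  + 88.0.0.0/8 (H2) depth=8
  lookup 111.181.224.84: bits 01101111101101011110 walk d0:-→d1:-→d2:-→d3:-→d4:-→d5:-→d6:-→d7:-→d8:-→d9:-→d10:-→d11:-→d12:H2→d13:-→d14:-→d15:-→d16:-→d17:-→d18:-→d19:-→d20:H0 -> H0
  + 88.60.115.0/24 (H0) depth=24
  lookup 88.60.115.9: bits 010110000011110001110011 walk d0:-→d1:-→d2:-→d3:-→d4:-→d5:-→d6:-→d7:-→d8:H2→d9:-→d10:-→d11:-→d12:-→d13:-→d14:-→d15:-→d16:-→d17:-→d18:-→d19:-→d20:-→d21:-→d22:-→d23:-→d24:H0 -> H0
  + 111.181.238.208/28 (H0) depth=28
  + 9.115.69.108/30 (H1) depth=30
  + 197.195.0.0/16 (H0) depth=16
  lookup 252.106.82.63: bits 11 walk d0:-→d1:-→d2:- -> no-route
  del 9.115.69.108/30 (clear depth 30)

== LOOKUPS ==
["H1","H1","H1","H0","no-route","H0","H0","no-route"]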